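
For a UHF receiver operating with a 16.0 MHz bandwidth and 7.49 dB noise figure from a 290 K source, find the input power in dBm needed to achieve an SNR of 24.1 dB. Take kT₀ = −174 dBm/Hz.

−70.4 dBm

Sensitivity = −174 + 10 log₁₀(B) + NF + SNR_min
= −174 + 72.04 + 7.49 + 24.1
= −70.37 dBm → −70.4 dBm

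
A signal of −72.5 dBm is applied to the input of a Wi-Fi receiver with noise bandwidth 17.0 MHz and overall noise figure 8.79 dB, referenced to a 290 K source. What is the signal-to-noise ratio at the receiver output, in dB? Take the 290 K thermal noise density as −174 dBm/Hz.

Noise floor: N = −174 + 10 log₁₀(B) + NF
10 log₁₀(1.70×10⁷) = 72.3 dB
N = −174 + 72.3 + 8.79 = −92.91 dBm
SNR = P_sig − N = −72.5 − (−92.91) = 20.41 dB → 20.4 dB

20.4 dB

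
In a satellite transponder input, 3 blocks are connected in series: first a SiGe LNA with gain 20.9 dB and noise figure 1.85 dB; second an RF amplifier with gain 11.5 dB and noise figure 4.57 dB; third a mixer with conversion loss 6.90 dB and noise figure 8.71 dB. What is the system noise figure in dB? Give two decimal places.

1.90 dB

Convert to linear (a loss of L dB is a gain of −L dB): F_i = 10^(NF_i/10), G_i = 10^(G_i,dB/10)
  Stage 1: F_1 = 10^(1.85/10) = 1.531, G_1 = 10^(20.9/10) = 123.0
  Stage 2: F_2 = 10^(4.57/10) = 2.864, G_2 = 10^(11.5/10) = 14.13
  Stage 3: F_3 = 10^(8.71/10) = 7.430, G_3 = 10^(−6.90/10) = 0.2042
Friis cascade:
  F = 1.531 + (2.864 − 1)/123.0 + (7.430 − 1)/1738 = 1.550
NF = 10 log₁₀(1.550) = 1.90 dB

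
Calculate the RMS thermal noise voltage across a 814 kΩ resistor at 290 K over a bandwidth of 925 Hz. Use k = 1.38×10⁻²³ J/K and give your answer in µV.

V_n = √(4kTRB)
4kTRB = 4 × 1.38×10⁻²³ × 290 × 8.14×10⁵ × 9.25×10² = 1.21×10⁻¹¹ V²
V_n = √(1.21×10⁻¹¹) = 3.47×10⁻⁶ V = 3.47 µV

3.47 µV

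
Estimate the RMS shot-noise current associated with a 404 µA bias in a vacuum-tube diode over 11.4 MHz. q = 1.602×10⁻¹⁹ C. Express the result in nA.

I_n = √(2qI·B)
2qI·B = 2 × 1.602×10⁻¹⁹ × 4.04×10⁻⁴ × 1.14×10⁷ = 1.48×10⁻¹⁵ A²
I_n = √(1.48×10⁻¹⁵) = 3.84×10⁻⁸ A = 38.4 nA

38.4 nA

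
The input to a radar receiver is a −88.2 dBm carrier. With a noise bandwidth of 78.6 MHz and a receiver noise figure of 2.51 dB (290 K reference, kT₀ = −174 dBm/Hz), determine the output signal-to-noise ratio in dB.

Noise floor: N = −174 + 10 log₁₀(B) + NF
10 log₁₀(7.86×10⁷) = 78.95 dB
N = −174 + 78.95 + 2.51 = −92.54 dBm
SNR = P_sig − N = −88.2 − (−92.54) = 4.34 dB → 4.3 dB

4.3 dB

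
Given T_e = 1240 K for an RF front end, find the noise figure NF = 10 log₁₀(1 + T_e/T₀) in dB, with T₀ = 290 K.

F = 1 + T_e/T₀ = 1 + 1240/290 = 5.27586
NF = 10 log₁₀(5.27586) = 7.22 dB

7.22 dB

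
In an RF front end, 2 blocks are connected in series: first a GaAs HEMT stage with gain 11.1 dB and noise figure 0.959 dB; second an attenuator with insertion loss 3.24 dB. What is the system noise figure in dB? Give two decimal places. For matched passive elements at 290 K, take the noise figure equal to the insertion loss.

1.25 dB

Convert to linear (a loss of L dB is a gain of −L dB): F_i = 10^(NF_i/10), G_i = 10^(G_i,dB/10)
  Stage 1: F_1 = 10^(0.959/10) = 1.247, G_1 = 10^(11.1/10) = 12.88
  Stage 2: F_2 = 10^(3.24/10) = 2.109, G_2 = 10^(−3.24/10) = 0.4742
Friis cascade:
  F = 1.247 + (2.109 − 1)/12.88 = 1.333
NF = 10 log₁₀(1.333) = 1.25 dB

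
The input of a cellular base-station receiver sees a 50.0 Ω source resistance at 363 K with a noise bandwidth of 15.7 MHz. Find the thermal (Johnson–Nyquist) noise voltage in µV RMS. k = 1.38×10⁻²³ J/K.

V_n = √(4kTRB)
4kTRB = 4 × 1.38×10⁻²³ × 363 × 5.00×10¹ × 1.57×10⁷ = 1.57×10⁻¹¹ V²
V_n = √(1.57×10⁻¹¹) = 3.97×10⁻⁶ V = 3.97 µV

3.97 µV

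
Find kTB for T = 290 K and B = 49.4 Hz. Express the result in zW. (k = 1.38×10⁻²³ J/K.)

198 zW

P_n = kTB = 1.38×10⁻²³ × 290 × 4.94×10¹ = 1.98×10⁻¹⁹ W = 198 zW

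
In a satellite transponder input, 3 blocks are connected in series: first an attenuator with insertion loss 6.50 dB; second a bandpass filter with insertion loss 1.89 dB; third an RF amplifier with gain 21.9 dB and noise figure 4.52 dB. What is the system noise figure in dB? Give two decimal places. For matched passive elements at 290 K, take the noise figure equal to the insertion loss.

12.91 dB

Convert to linear (a loss of L dB is a gain of −L dB): F_i = 10^(NF_i/10), G_i = 10^(G_i,dB/10)
  Stage 1: F_1 = 10^(6.50/10) = 4.467, G_1 = 10^(−6.50/10) = 0.2239
  Stage 2: F_2 = 10^(1.89/10) = 1.545, G_2 = 10^(−1.89/10) = 0.6471
  Stage 3: F_3 = 10^(4.52/10) = 2.831, G_3 = 10^(21.9/10) = 154.9
Friis cascade:
  F = 4.467 + (1.545 − 1)/0.2239 + (2.831 − 1)/0.1449 = 19.54
NF = 10 log₁₀(19.54) = 12.91 dB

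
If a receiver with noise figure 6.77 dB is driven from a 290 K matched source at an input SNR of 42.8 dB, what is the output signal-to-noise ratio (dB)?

By definition F = SNR_in/SNR_out, so in dB: SNR_out = SNR_in − NF
SNR_out = 42.8 − 6.77 = 36.03 dB

36.03 dB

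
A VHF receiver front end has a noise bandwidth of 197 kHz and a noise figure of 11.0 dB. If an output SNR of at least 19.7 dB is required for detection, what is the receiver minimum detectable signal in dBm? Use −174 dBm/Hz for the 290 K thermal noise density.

−90.4 dBm

Sensitivity = −174 + 10 log₁₀(B) + NF + SNR_min
= −174 + 52.94 + 11.0 + 19.7
= −90.36 dBm → −90.4 dBm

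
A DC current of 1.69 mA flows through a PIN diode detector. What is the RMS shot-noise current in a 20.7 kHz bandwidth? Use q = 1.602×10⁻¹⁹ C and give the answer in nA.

3.35 nA

I_n = √(2qI·B)
2qI·B = 2 × 1.602×10⁻¹⁹ × 1.69×10⁻³ × 2.07×10⁴ = 1.12×10⁻¹⁷ A²
I_n = √(1.12×10⁻¹⁷) = 3.35×10⁻⁹ A = 3.35 nA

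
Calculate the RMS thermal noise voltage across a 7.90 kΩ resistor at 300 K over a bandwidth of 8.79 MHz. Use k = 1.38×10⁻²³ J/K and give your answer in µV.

33.9 µV

V_n = √(4kTRB)
4kTRB = 4 × 1.38×10⁻²³ × 300 × 7.90×10³ × 8.79×10⁶ = 1.15×10⁻⁹ V²
V_n = √(1.15×10⁻⁹) = 3.39×10⁻⁵ V = 33.9 µV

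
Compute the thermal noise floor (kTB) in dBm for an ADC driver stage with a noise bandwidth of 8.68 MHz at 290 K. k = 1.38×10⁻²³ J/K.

P_n = kTB = 1.38×10⁻²³ × 290 × 8.68×10⁶ = 3.47×10⁻¹⁴ W
In dBm: 10 log₁₀(3.47×10⁻¹⁴ / 10⁻³) = −104.6 dBm

−104.6 dBm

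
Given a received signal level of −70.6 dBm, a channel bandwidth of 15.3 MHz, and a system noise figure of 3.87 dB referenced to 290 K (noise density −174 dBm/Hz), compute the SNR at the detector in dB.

27.7 dB

Noise floor: N = −174 + 10 log₁₀(B) + NF
10 log₁₀(1.53×10⁷) = 71.85 dB
N = −174 + 71.85 + 3.87 = −98.28 dBm
SNR = P_sig − N = −70.6 − (−98.28) = 27.68 dB → 27.7 dB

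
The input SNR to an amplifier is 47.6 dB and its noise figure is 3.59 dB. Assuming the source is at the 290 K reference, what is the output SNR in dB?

By definition F = SNR_in/SNR_out, so in dB: SNR_out = SNR_in − NF
SNR_out = 47.6 − 3.59 = 44.01 dB

44.01 dB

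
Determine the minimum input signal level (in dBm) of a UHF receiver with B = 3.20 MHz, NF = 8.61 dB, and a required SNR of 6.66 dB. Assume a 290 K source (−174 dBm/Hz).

Sensitivity = −174 + 10 log₁₀(B) + NF + SNR_min
= −174 + 65.05 + 8.61 + 6.66
= −93.68 dBm → −93.7 dBm

−93.7 dBm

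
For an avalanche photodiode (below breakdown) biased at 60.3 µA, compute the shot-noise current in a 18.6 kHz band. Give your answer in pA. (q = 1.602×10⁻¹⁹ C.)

599 pA

I_n = √(2qI·B)
2qI·B = 2 × 1.602×10⁻¹⁹ × 6.03×10⁻⁵ × 1.86×10⁴ = 3.59×10⁻¹⁹ A²
I_n = √(3.59×10⁻¹⁹) = 5.99×10⁻¹⁰ A = 599 pA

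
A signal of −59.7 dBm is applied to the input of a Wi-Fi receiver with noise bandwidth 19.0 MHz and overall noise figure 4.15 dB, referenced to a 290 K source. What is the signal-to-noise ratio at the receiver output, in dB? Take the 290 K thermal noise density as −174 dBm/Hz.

37.4 dB

Noise floor: N = −174 + 10 log₁₀(B) + NF
10 log₁₀(1.90×10⁷) = 72.79 dB
N = −174 + 72.79 + 4.15 = −97.06 dBm
SNR = P_sig − N = −59.7 − (−97.06) = 37.36 dB → 37.4 dB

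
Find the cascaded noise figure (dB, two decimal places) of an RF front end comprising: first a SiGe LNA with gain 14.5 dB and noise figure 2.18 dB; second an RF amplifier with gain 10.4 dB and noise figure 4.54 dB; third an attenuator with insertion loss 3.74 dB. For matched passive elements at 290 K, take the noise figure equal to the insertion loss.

2.36 dB

Convert to linear (a loss of L dB is a gain of −L dB): F_i = 10^(NF_i/10), G_i = 10^(G_i,dB/10)
  Stage 1: F_1 = 10^(2.18/10) = 1.652, G_1 = 10^(14.5/10) = 28.18
  Stage 2: F_2 = 10^(4.54/10) = 2.844, G_2 = 10^(10.4/10) = 10.96
  Stage 3: F_3 = 10^(3.74/10) = 2.366, G_3 = 10^(−3.74/10) = 0.4227
Friis cascade:
  F = 1.652 + (2.844 − 1)/28.18 + (2.366 − 1)/309.0 = 1.722
NF = 10 log₁₀(1.722) = 2.36 dB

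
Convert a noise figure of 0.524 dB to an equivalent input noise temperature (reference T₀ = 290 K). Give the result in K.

F = 10^(0.524/10) = 1.12824
T_e = (F − 1)·T₀ = (1.12824 − 1) × 290 = 37.2 K

37.2 K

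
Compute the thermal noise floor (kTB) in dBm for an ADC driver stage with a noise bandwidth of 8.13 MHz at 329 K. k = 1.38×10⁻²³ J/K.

P_n = kTB = 1.38×10⁻²³ × 329 × 8.13×10⁶ = 3.69×10⁻¹⁴ W
In dBm: 10 log₁₀(3.69×10⁻¹⁴ / 10⁻³) = −104.3 dBm

−104.3 dBm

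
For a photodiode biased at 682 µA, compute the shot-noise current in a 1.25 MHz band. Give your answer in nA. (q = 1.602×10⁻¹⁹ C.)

16.5 nA

I_n = √(2qI·B)
2qI·B = 2 × 1.602×10⁻¹⁹ × 6.82×10⁻⁴ × 1.25×10⁶ = 2.73×10⁻¹⁶ A²
I_n = √(2.73×10⁻¹⁶) = 1.65×10⁻⁸ A = 16.5 nA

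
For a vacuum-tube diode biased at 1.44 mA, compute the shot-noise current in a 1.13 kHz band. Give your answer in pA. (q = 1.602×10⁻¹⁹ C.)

I_n = √(2qI·B)
2qI·B = 2 × 1.602×10⁻¹⁹ × 1.44×10⁻³ × 1.13×10³ = 5.21×10⁻¹⁹ A²
I_n = √(5.21×10⁻¹⁹) = 7.22×10⁻¹⁰ A = 722 pA

722 pA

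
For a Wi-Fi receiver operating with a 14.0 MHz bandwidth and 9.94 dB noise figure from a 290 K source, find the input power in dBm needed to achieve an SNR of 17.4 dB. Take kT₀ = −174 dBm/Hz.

−75.2 dBm

Sensitivity = −174 + 10 log₁₀(B) + NF + SNR_min
= −174 + 71.46 + 9.94 + 17.4
= −75.20 dBm → −75.2 dBm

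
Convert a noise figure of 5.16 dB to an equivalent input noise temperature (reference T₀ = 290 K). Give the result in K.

661 K

F = 10^(5.16/10) = 3.28095
T_e = (F − 1)·T₀ = (3.28095 − 1) × 290 = 661 K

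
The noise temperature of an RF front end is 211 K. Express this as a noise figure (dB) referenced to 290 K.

F = 1 + T_e/T₀ = 1 + 211/290 = 1.72759
NF = 10 log₁₀(1.72759) = 2.37 dB

2.37 dB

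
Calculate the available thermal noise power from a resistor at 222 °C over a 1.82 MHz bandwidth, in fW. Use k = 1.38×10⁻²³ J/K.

T = 222 °C + 273.15 = 495.15 K
P_n = kTB = 1.38×10⁻²³ × 495.15 × 1.82×10⁶ = 1.24×10⁻¹⁴ W = 12.4 fW

12.4 fW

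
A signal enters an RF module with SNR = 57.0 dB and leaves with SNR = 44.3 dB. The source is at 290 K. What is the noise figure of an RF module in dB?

12.7 dB

NF (dB) = SNR_in(dB) − SNR_out(dB) when the source is at T₀
NF = 57.0 − 44.3 = 12.7 dB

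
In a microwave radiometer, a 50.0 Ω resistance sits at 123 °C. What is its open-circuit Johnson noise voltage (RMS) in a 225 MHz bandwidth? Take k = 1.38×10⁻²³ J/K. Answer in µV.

T = 123 °C + 273.15 = 396.15 K
V_n = √(4kTRB)
4kTRB = 4 × 1.38×10⁻²³ × 396.15 × 5.00×10¹ × 2.25×10⁸ = 2.46×10⁻¹⁰ V²
V_n = √(2.46×10⁻¹⁰) = 1.57×10⁻⁵ V = 15.7 µV

15.7 µV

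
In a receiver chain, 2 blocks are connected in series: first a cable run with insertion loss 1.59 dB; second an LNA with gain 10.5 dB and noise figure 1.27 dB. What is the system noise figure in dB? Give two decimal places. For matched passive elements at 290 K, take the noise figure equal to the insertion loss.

Convert to linear (a loss of L dB is a gain of −L dB): F_i = 10^(NF_i/10), G_i = 10^(G_i,dB/10)
  Stage 1: F_1 = 10^(1.59/10) = 1.442, G_1 = 10^(−1.59/10) = 0.6934
  Stage 2: F_2 = 10^(1.27/10) = 1.340, G_2 = 10^(10.5/10) = 11.22
Friis cascade:
  F = 1.442 + (1.340 − 1)/0.6934 = 1.932
NF = 10 log₁₀(1.932) = 2.86 dB

2.86 dB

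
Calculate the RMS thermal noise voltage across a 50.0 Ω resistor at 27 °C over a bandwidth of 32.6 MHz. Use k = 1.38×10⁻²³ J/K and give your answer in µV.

5.20 µV

T = 27 °C + 273.15 = 300.15 K
V_n = √(4kTRB)
4kTRB = 4 × 1.38×10⁻²³ × 300.15 × 5.00×10¹ × 3.26×10⁷ = 2.70×10⁻¹¹ V²
V_n = √(2.70×10⁻¹¹) = 5.20×10⁻⁶ V = 5.20 µV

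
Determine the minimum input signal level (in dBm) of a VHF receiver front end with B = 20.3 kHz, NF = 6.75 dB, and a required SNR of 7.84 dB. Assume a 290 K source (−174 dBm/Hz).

−116.3 dBm

Sensitivity = −174 + 10 log₁₀(B) + NF + SNR_min
= −174 + 43.07 + 6.75 + 7.84
= −116.34 dBm → −116.3 dBm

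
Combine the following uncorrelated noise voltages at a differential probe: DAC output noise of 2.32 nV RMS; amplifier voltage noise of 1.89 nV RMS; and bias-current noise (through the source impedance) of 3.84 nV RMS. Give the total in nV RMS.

4.87 nV

Uncorrelated sources add in power (mean-square): V_tot = √(ΣV_i²)
V_tot = √[(2.32×10⁻⁹)² + (1.89×10⁻⁹)² + (3.84×10⁻⁹)²] = 4.87×10⁻⁹ V = 4.87 nV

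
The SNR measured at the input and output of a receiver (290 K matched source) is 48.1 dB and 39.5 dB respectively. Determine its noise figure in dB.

NF (dB) = SNR_in(dB) − SNR_out(dB) when the source is at T₀
NF = 48.1 − 39.5 = 8.6 dB

8.6 dB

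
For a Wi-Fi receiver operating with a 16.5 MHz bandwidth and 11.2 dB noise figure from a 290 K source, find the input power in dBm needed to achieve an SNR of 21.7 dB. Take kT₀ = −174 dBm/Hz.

−68.9 dBm

Sensitivity = −174 + 10 log₁₀(B) + NF + SNR_min
= −174 + 72.17 + 11.2 + 21.7
= −68.93 dBm → −68.9 dBm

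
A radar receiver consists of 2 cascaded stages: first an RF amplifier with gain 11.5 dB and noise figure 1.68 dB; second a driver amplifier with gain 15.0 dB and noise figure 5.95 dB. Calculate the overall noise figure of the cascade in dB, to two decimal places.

Convert to linear (a loss of L dB is a gain of −L dB): F_i = 10^(NF_i/10), G_i = 10^(G_i,dB/10)
  Stage 1: F_1 = 10^(1.68/10) = 1.472, G_1 = 10^(11.5/10) = 14.13
  Stage 2: F_2 = 10^(5.95/10) = 3.936, G_2 = 10^(15.0/10) = 31.62
Friis cascade:
  F = 1.472 + (3.936 − 1)/14.13 = 1.680
NF = 10 log₁₀(1.680) = 2.25 dB

2.25 dB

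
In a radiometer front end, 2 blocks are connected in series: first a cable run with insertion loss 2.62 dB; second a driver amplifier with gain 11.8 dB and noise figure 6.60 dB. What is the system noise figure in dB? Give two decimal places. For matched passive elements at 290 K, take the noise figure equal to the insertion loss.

9.22 dB

Convert to linear (a loss of L dB is a gain of −L dB): F_i = 10^(NF_i/10), G_i = 10^(G_i,dB/10)
  Stage 1: F_1 = 10^(2.62/10) = 1.828, G_1 = 10^(−2.62/10) = 0.5470
  Stage 2: F_2 = 10^(6.60/10) = 4.571, G_2 = 10^(11.8/10) = 15.14
Friis cascade:
  F = 1.828 + (4.571 − 1)/0.5470 = 8.356
NF = 10 log₁₀(8.356) = 9.22 dB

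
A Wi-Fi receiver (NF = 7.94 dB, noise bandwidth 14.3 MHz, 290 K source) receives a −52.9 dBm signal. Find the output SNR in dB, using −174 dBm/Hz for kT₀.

Noise floor: N = −174 + 10 log₁₀(B) + NF
10 log₁₀(1.43×10⁷) = 71.55 dB
N = −174 + 71.55 + 7.94 = −94.51 dBm
SNR = P_sig − N = −52.9 − (−94.51) = 41.61 dB → 41.6 dB

41.6 dB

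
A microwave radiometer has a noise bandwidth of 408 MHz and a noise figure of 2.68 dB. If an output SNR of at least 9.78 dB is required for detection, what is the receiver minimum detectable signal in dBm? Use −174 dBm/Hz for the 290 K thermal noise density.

Sensitivity = −174 + 10 log₁₀(B) + NF + SNR_min
= −174 + 86.11 + 2.68 + 9.78
= −75.43 dBm → −75.4 dBm

−75.4 dBm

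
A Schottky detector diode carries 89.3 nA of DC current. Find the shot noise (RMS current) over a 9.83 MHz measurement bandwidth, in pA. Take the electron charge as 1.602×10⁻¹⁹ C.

530 pA

I_n = √(2qI·B)
2qI·B = 2 × 1.602×10⁻¹⁹ × 8.93×10⁻⁸ × 9.83×10⁶ = 2.81×10⁻¹⁹ A²
I_n = √(2.81×10⁻¹⁹) = 5.30×10⁻¹⁰ A = 530 pA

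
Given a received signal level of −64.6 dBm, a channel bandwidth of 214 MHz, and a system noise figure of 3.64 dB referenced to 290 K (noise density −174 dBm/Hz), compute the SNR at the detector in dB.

Noise floor: N = −174 + 10 log₁₀(B) + NF
10 log₁₀(2.14×10⁸) = 83.3 dB
N = −174 + 83.3 + 3.64 = −87.06 dBm
SNR = P_sig − N = −64.6 − (−87.06) = 22.46 dB → 22.5 dB

22.5 dB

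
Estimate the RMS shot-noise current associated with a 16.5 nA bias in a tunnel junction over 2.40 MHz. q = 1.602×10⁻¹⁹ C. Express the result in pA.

113 pA

I_n = √(2qI·B)
2qI·B = 2 × 1.602×10⁻¹⁹ × 1.65×10⁻⁸ × 2.40×10⁶ = 1.27×10⁻²⁰ A²
I_n = √(1.27×10⁻²⁰) = 1.13×10⁻¹⁰ A = 113 pA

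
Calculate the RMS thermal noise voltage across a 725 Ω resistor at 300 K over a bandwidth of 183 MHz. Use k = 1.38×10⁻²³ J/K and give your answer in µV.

V_n = √(4kTRB)
4kTRB = 4 × 1.38×10⁻²³ × 300 × 7.25×10² × 1.83×10⁸ = 2.20×10⁻⁹ V²
V_n = √(2.20×10⁻⁹) = 4.69×10⁻⁵ V = 46.9 µV

46.9 µV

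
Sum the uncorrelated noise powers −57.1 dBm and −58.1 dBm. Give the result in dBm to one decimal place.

−54.6 dBm

Convert to linear, add, convert back:
P₁ = 1.95×10⁻⁹ W, P₂ = 1.55×10⁻⁹ W
P_tot = 3.50×10⁻⁹ W → 10 log₁₀(P_tot / 10⁻³) = −54.6 dBm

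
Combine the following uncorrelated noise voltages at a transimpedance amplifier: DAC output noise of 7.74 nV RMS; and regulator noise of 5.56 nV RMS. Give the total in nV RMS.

9.53 nV

Uncorrelated sources add in power (mean-square): V_tot = √(ΣV_i²)
V_tot = √[(7.74×10⁻⁹)² + (5.56×10⁻⁹)²] = 9.53×10⁻⁹ V = 9.53 nV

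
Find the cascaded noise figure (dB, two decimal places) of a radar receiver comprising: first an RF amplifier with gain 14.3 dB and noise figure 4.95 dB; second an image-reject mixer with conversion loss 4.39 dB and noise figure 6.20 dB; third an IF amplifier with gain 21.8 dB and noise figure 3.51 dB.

Convert to linear (a loss of L dB is a gain of −L dB): F_i = 10^(NF_i/10), G_i = 10^(G_i,dB/10)
  Stage 1: F_1 = 10^(4.95/10) = 3.126, G_1 = 10^(14.3/10) = 26.92
  Stage 2: F_2 = 10^(6.20/10) = 4.169, G_2 = 10^(−4.39/10) = 0.3639
  Stage 3: F_3 = 10^(3.51/10) = 2.244, G_3 = 10^(21.8/10) = 151.4
Friis cascade:
  F = 3.126 + (4.169 − 1)/26.92 + (2.244 − 1)/9.795 = 3.371
NF = 10 log₁₀(3.371) = 5.28 dB

5.28 dB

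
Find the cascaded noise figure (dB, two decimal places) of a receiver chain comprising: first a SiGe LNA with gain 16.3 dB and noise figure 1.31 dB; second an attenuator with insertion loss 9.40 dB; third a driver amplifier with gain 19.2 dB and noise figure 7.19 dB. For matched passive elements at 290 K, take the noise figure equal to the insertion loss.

3.80 dB

Convert to linear (a loss of L dB is a gain of −L dB): F_i = 10^(NF_i/10), G_i = 10^(G_i,dB/10)
  Stage 1: F_1 = 10^(1.31/10) = 1.352, G_1 = 10^(16.3/10) = 42.66
  Stage 2: F_2 = 10^(9.40/10) = 8.710, G_2 = 10^(−9.40/10) = 0.1148
  Stage 3: F_3 = 10^(7.19/10) = 5.236, G_3 = 10^(19.2/10) = 83.18
Friis cascade:
  F = 1.352 + (8.710 − 1)/42.66 + (5.236 − 1)/4.898 = 2.398
NF = 10 log₁₀(2.398) = 3.80 dB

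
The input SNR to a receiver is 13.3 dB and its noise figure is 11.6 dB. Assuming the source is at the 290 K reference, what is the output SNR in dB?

By definition F = SNR_in/SNR_out, so in dB: SNR_out = SNR_in − NF
SNR_out = 13.3 − 11.6 = 1.7 dB

1.7 dB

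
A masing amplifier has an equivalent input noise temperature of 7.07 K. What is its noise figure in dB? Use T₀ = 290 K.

F = 1 + T_e/T₀ = 1 + 7.07/290 = 1.02438
NF = 10 log₁₀(1.02438) = 0.105 dB

0.105 dB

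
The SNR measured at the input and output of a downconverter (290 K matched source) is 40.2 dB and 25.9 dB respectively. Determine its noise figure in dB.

NF (dB) = SNR_in(dB) − SNR_out(dB) when the source is at T₀
NF = 40.2 − 25.9 = 14.3 dB

14.3 dB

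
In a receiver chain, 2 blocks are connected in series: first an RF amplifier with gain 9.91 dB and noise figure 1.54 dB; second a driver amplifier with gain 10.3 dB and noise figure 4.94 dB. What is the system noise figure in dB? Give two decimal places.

Convert to linear (a loss of L dB is a gain of −L dB): F_i = 10^(NF_i/10), G_i = 10^(G_i,dB/10)
  Stage 1: F_1 = 10^(1.54/10) = 1.426, G_1 = 10^(9.91/10) = 9.795
  Stage 2: F_2 = 10^(4.94/10) = 3.119, G_2 = 10^(10.3/10) = 10.72
Friis cascade:
  F = 1.426 + (3.119 − 1)/9.795 = 1.642
NF = 10 log₁₀(1.642) = 2.15 dB

2.15 dB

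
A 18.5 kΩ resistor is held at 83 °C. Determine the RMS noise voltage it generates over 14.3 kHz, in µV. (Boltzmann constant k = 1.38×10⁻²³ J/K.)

2.28 µV

T = 83 °C + 273.15 = 356.15 K
V_n = √(4kTRB)
4kTRB = 4 × 1.38×10⁻²³ × 356.15 × 1.85×10⁴ × 1.43×10⁴ = 5.20×10⁻¹² V²
V_n = √(5.20×10⁻¹²) = 2.28×10⁻⁶ V = 2.28 µV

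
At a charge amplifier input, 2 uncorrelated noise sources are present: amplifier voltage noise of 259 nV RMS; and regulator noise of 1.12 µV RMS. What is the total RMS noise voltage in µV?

1.15 µV

Uncorrelated sources add in power (mean-square): V_tot = √(ΣV_i²)
V_tot = √[(2.59×10⁻⁷)² + (1.12×10⁻⁶)²] = 1.15×10⁻⁶ V = 1.15 µV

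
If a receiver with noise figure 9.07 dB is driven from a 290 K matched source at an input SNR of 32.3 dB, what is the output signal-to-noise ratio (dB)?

23.23 dB

By definition F = SNR_in/SNR_out, so in dB: SNR_out = SNR_in − NF
SNR_out = 32.3 − 9.07 = 23.23 dB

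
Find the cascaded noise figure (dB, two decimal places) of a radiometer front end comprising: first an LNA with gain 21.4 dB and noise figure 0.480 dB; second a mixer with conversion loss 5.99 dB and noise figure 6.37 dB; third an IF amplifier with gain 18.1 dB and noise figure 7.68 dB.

Convert to linear (a loss of L dB is a gain of −L dB): F_i = 10^(NF_i/10), G_i = 10^(G_i,dB/10)
  Stage 1: F_1 = 10^(0.480/10) = 1.117, G_1 = 10^(21.4/10) = 138.0
  Stage 2: F_2 = 10^(6.37/10) = 4.335, G_2 = 10^(−5.99/10) = 0.2518
  Stage 3: F_3 = 10^(7.68/10) = 5.861, G_3 = 10^(18.1/10) = 64.57
Friis cascade:
  F = 1.117 + (4.335 − 1)/138.0 + (5.861 − 1)/34.75 = 1.281
NF = 10 log₁₀(1.281) = 1.08 dB

1.08 dB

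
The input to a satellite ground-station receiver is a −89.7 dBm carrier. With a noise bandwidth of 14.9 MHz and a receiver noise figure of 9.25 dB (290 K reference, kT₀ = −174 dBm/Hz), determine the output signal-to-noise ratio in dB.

3.3 dB

Noise floor: N = −174 + 10 log₁₀(B) + NF
10 log₁₀(1.49×10⁷) = 71.73 dB
N = −174 + 71.73 + 9.25 = −93.02 dBm
SNR = P_sig − N = −89.7 − (−93.02) = 3.32 dB → 3.3 dB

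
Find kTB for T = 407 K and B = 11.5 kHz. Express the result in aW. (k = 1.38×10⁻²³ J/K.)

64.6 aW

P_n = kTB = 1.38×10⁻²³ × 407 × 1.15×10⁴ = 6.46×10⁻¹⁷ W = 64.6 aW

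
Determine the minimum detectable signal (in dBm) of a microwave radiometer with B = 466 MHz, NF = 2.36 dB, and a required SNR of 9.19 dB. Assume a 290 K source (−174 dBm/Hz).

Sensitivity = −174 + 10 log₁₀(B) + NF + SNR_min
= −174 + 86.68 + 2.36 + 9.19
= −75.77 dBm → −75.8 dBm

−75.8 dBm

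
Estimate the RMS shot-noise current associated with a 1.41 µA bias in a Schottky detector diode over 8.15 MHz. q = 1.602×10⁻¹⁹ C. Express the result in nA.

I_n = √(2qI·B)
2qI·B = 2 × 1.602×10⁻¹⁹ × 1.41×10⁻⁶ × 8.15×10⁶ = 3.68×10⁻¹⁸ A²
I_n = √(3.68×10⁻¹⁸) = 1.92×10⁻⁹ A = 1.92 nA

1.92 nA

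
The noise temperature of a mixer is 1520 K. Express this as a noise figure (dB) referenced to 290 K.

7.95 dB

F = 1 + T_e/T₀ = 1 + 1520/290 = 6.24138
NF = 10 log₁₀(6.24138) = 7.95 dB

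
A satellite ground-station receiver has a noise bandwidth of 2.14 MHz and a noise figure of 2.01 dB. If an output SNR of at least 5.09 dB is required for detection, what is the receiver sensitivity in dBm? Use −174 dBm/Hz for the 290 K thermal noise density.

Sensitivity = −174 + 10 log₁₀(B) + NF + SNR_min
= −174 + 63.3 + 2.01 + 5.09
= −103.60 dBm → −103.6 dBm

−103.6 dBm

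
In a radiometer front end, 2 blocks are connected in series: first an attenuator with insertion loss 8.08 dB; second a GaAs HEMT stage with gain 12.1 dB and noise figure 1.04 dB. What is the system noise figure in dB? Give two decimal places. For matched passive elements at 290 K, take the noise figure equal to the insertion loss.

9.12 dB

Convert to linear (a loss of L dB is a gain of −L dB): F_i = 10^(NF_i/10), G_i = 10^(G_i,dB/10)
  Stage 1: F_1 = 10^(8.08/10) = 6.427, G_1 = 10^(−8.08/10) = 0.1556
  Stage 2: F_2 = 10^(1.04/10) = 1.271, G_2 = 10^(12.1/10) = 16.22
Friis cascade:
  F = 6.427 + (1.271 − 1)/0.1556 = 8.166
NF = 10 log₁₀(8.166) = 9.12 dB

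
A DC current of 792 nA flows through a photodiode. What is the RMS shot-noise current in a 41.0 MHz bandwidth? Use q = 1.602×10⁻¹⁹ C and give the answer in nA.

I_n = √(2qI·B)
2qI·B = 2 × 1.602×10⁻¹⁹ × 7.92×10⁻⁷ × 4.10×10⁷ = 1.04×10⁻¹⁷ A²
I_n = √(1.04×10⁻¹⁷) = 3.23×10⁻⁹ A = 3.23 nA

3.23 nA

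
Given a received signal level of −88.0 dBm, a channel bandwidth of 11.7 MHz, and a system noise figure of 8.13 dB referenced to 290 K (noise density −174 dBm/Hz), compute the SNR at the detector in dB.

7.2 dB

Noise floor: N = −174 + 10 log₁₀(B) + NF
10 log₁₀(1.17×10⁷) = 70.68 dB
N = −174 + 70.68 + 8.13 = −95.19 dBm
SNR = P_sig − N = −88.0 − (−95.19) = 7.19 dB → 7.2 dB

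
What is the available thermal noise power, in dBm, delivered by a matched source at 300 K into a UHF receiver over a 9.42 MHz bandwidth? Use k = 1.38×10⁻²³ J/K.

−104.1 dBm

P_n = kTB = 1.38×10⁻²³ × 300 × 9.42×10⁶ = 3.90×10⁻¹⁴ W
In dBm: 10 log₁₀(3.90×10⁻¹⁴ / 10⁻³) = −104.1 dBm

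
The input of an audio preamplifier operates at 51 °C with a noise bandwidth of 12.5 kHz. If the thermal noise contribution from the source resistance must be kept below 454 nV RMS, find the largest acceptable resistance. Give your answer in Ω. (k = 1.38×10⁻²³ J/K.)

T = 51 °C + 273.15 = 324.15 K
Johnson–Nyquist: V_n = √(4kTRB) ⇒ R = V_n² / (4kTB)
4kTB = 4 × 1.38×10⁻²³ × 324.15 × 1.25×10⁴ = 2.24×10⁻¹⁶
R = (4.54×10⁻⁷)² / 2.24×10⁻¹⁶ = 9.22×10² Ω = 922 Ω

922 Ω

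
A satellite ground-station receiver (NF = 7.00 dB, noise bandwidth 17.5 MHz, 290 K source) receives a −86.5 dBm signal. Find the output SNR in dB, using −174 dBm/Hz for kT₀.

Noise floor: N = −174 + 10 log₁₀(B) + NF
10 log₁₀(1.75×10⁷) = 72.43 dB
N = −174 + 72.43 + 7.00 = −94.57 dBm
SNR = P_sig − N = −86.5 − (−94.57) = 8.07 dB → 8.1 dB

8.1 dB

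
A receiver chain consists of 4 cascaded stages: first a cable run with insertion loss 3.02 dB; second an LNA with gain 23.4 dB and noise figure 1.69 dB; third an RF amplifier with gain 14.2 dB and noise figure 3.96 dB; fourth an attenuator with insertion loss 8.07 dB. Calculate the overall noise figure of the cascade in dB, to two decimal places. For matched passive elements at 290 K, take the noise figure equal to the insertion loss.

Convert to linear (a loss of L dB is a gain of −L dB): F_i = 10^(NF_i/10), G_i = 10^(G_i,dB/10)
  Stage 1: F_1 = 10^(3.02/10) = 2.004, G_1 = 10^(−3.02/10) = 0.4989
  Stage 2: F_2 = 10^(1.69/10) = 1.476, G_2 = 10^(23.4/10) = 218.8
  Stage 3: F_3 = 10^(3.96/10) = 2.489, G_3 = 10^(14.2/10) = 26.30
  Stage 4: F_4 = 10^(8.07/10) = 6.412, G_4 = 10^(−8.07/10) = 0.1560
Friis cascade:
  F = 2.004 + (1.476 − 1)/0.4989 + (2.489 − 1)/109.1 + (6.412 − 1)/2871 = 2.974
NF = 10 log₁₀(2.974) = 4.73 dB

4.73 dB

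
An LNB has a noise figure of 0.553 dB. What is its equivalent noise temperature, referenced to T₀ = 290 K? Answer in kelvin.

F = 10^(0.553/10) = 1.1358
T_e = (F − 1)·T₀ = (1.1358 − 1) × 290 = 39.4 K

39.4 K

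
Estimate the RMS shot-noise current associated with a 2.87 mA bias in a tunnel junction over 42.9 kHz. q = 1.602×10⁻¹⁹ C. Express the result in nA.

I_n = √(2qI·B)
2qI·B = 2 × 1.602×10⁻¹⁹ × 2.87×10⁻³ × 4.29×10⁴ = 3.94×10⁻¹⁷ A²
I_n = √(3.94×10⁻¹⁷) = 6.28×10⁻⁹ A = 6.28 nA

6.28 nA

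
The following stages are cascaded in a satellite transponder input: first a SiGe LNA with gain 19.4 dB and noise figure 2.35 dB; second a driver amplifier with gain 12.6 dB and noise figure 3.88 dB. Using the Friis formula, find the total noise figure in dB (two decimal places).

2.39 dB

Convert to linear (a loss of L dB is a gain of −L dB): F_i = 10^(NF_i/10), G_i = 10^(G_i,dB/10)
  Stage 1: F_1 = 10^(2.35/10) = 1.718, G_1 = 10^(19.4/10) = 87.10
  Stage 2: F_2 = 10^(3.88/10) = 2.443, G_2 = 10^(12.6/10) = 18.20
Friis cascade:
  F = 1.718 + (2.443 − 1)/87.10 = 1.734
NF = 10 log₁₀(1.734) = 2.39 dB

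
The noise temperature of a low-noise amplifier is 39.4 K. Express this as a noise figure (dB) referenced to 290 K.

F = 1 + T_e/T₀ = 1 + 39.4/290 = 1.13586
NF = 10 log₁₀(1.13586) = 0.553 dB

0.553 dB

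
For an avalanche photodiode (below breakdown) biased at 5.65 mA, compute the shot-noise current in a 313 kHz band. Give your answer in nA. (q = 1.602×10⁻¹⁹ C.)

23.8 nA

I_n = √(2qI·B)
2qI·B = 2 × 1.602×10⁻¹⁹ × 5.65×10⁻³ × 3.13×10⁵ = 5.67×10⁻¹⁶ A²
I_n = √(5.67×10⁻¹⁶) = 2.38×10⁻⁸ A = 23.8 nA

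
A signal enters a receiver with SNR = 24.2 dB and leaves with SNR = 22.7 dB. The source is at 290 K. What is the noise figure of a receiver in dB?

1.5 dB

NF (dB) = SNR_in(dB) − SNR_out(dB) when the source is at T₀
NF = 24.2 − 22.7 = 1.5 dB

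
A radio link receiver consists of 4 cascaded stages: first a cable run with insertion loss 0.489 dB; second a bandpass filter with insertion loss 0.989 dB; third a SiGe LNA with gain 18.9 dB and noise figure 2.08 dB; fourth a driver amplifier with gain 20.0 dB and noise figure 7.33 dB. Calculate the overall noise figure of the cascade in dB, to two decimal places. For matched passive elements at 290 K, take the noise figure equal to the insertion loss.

3.71 dB

Convert to linear (a loss of L dB is a gain of −L dB): F_i = 10^(NF_i/10), G_i = 10^(G_i,dB/10)
  Stage 1: F_1 = 10^(0.489/10) = 1.119, G_1 = 10^(−0.489/10) = 0.8935
  Stage 2: F_2 = 10^(0.989/10) = 1.256, G_2 = 10^(−0.989/10) = 0.7963
  Stage 3: F_3 = 10^(2.08/10) = 1.614, G_3 = 10^(18.9/10) = 77.62
  Stage 4: F_4 = 10^(7.33/10) = 5.408, G_4 = 10^(20.0/10) = 100.0
Friis cascade:
  F = 1.119 + (1.256 − 1)/0.8935 + (1.614 − 1)/0.7115 + (5.408 − 1)/55.23 = 2.349
NF = 10 log₁₀(2.349) = 3.71 dB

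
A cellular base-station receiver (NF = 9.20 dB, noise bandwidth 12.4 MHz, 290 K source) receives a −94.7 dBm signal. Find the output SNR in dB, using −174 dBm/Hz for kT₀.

−0.8 dB

Noise floor: N = −174 + 10 log₁₀(B) + NF
10 log₁₀(1.24×10⁷) = 70.93 dB
N = −174 + 70.93 + 9.20 = −93.87 dBm
SNR = P_sig − N = −94.7 − (−93.87) = −0.83 dB → −0.8 dB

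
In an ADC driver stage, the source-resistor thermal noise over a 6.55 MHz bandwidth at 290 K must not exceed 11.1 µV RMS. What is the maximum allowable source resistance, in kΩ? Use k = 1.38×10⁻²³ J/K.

Johnson–Nyquist: V_n = √(4kTRB) ⇒ R = V_n² / (4kTB)
4kTB = 4 × 1.38×10⁻²³ × 290 × 6.55×10⁶ = 1.05×10⁻¹³
R = (1.11×10⁻⁵)² / 1.05×10⁻¹³ = 1.18×10³ Ω = 1.18 kΩ

1.18 kΩ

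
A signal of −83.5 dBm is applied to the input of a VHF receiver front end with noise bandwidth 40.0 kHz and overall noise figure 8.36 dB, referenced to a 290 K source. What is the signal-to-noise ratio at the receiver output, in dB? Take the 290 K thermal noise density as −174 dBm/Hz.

36.1 dB

Noise floor: N = −174 + 10 log₁₀(B) + NF
10 log₁₀(4.00×10⁴) = 46.02 dB
N = −174 + 46.02 + 8.36 = −119.62 dBm
SNR = P_sig − N = −83.5 − (−119.62) = 36.12 dB → 36.1 dB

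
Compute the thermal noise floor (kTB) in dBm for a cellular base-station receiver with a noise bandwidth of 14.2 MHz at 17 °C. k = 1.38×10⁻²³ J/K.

−102.5 dBm

T = 17 °C + 273.15 = 290.15 K
P_n = kTB = 1.38×10⁻²³ × 290.15 × 1.42×10⁷ = 5.69×10⁻¹⁴ W
In dBm: 10 log₁₀(5.69×10⁻¹⁴ / 10⁻³) = −102.5 dBm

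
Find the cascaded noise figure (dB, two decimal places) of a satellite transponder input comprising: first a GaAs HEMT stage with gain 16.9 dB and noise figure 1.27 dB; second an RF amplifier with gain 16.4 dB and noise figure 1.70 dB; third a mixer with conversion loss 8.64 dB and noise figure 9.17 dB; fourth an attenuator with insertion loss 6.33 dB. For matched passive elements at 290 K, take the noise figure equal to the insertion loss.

Convert to linear (a loss of L dB is a gain of −L dB): F_i = 10^(NF_i/10), G_i = 10^(G_i,dB/10)
  Stage 1: F_1 = 10^(1.27/10) = 1.340, G_1 = 10^(16.9/10) = 48.98
  Stage 2: F_2 = 10^(1.70/10) = 1.479, G_2 = 10^(16.4/10) = 43.65
  Stage 3: F_3 = 10^(9.17/10) = 8.260, G_3 = 10^(−8.64/10) = 0.1368
  Stage 4: F_4 = 10^(6.33/10) = 4.295, G_4 = 10^(−6.33/10) = 0.2328
Friis cascade:
  F = 1.340 + (1.479 − 1)/48.98 + (8.260 − 1)/2138 + (4.295 − 1)/292.4 = 1.364
NF = 10 log₁₀(1.364) = 1.35 dB

1.35 dB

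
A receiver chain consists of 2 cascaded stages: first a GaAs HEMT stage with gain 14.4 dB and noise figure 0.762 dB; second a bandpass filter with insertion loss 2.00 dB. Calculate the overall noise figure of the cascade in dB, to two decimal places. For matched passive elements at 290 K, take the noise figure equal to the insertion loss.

0.84 dB

Convert to linear (a loss of L dB is a gain of −L dB): F_i = 10^(NF_i/10), G_i = 10^(G_i,dB/10)
  Stage 1: F_1 = 10^(0.762/10) = 1.192, G_1 = 10^(14.4/10) = 27.54
  Stage 2: F_2 = 10^(2.00/10) = 1.585, G_2 = 10^(−2.00/10) = 0.6310
Friis cascade:
  F = 1.192 + (1.585 − 1)/27.54 = 1.213
NF = 10 log₁₀(1.213) = 0.84 dB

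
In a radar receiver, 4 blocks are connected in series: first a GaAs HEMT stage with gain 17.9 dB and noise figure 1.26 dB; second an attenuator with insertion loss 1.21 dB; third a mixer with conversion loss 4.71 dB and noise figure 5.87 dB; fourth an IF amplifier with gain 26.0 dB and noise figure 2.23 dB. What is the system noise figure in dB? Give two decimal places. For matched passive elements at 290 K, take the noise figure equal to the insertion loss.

Convert to linear (a loss of L dB is a gain of −L dB): F_i = 10^(NF_i/10), G_i = 10^(G_i,dB/10)
  Stage 1: F_1 = 10^(1.26/10) = 1.337, G_1 = 10^(17.9/10) = 61.66
  Stage 2: F_2 = 10^(1.21/10) = 1.321, G_2 = 10^(−1.21/10) = 0.7568
  Stage 3: F_3 = 10^(5.87/10) = 3.864, G_3 = 10^(−4.71/10) = 0.3381
  Stage 4: F_4 = 10^(2.23/10) = 1.671, G_4 = 10^(26.0/10) = 398.1
Friis cascade:
  F = 1.337 + (1.321 − 1)/61.66 + (3.864 − 1)/46.67 + (1.671 − 1)/15.78 = 1.446
NF = 10 log₁₀(1.446) = 1.60 dB

1.60 dB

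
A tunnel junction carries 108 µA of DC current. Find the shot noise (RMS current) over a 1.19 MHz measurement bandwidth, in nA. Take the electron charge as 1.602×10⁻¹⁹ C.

I_n = √(2qI·B)
2qI·B = 2 × 1.602×10⁻¹⁹ × 1.08×10⁻⁴ × 1.19×10⁶ = 4.12×10⁻¹⁷ A²
I_n = √(4.12×10⁻¹⁷) = 6.42×10⁻⁹ A = 6.42 nA

6.42 nA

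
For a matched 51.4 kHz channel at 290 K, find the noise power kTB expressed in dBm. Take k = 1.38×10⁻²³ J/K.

−126.9 dBm

P_n = kTB = 1.38×10⁻²³ × 290 × 5.14×10⁴ = 2.06×10⁻¹⁶ W
In dBm: 10 log₁₀(2.06×10⁻¹⁶ / 10⁻³) = −126.9 dBm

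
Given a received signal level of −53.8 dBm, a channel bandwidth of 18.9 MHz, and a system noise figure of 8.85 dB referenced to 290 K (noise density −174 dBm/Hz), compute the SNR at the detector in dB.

38.6 dB

Noise floor: N = −174 + 10 log₁₀(B) + NF
10 log₁₀(1.89×10⁷) = 72.76 dB
N = −174 + 72.76 + 8.85 = −92.39 dBm
SNR = P_sig − N = −53.8 − (−92.39) = 38.59 dB → 38.6 dB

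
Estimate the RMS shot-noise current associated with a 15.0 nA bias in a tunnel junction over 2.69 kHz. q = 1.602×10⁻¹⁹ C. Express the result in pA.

I_n = √(2qI·B)
2qI·B = 2 × 1.602×10⁻¹⁹ × 1.50×10⁻⁸ × 2.69×10³ = 1.29×10⁻²³ A²
I_n = √(1.29×10⁻²³) = 3.60×10⁻¹² A = 3.60 pA

3.60 pA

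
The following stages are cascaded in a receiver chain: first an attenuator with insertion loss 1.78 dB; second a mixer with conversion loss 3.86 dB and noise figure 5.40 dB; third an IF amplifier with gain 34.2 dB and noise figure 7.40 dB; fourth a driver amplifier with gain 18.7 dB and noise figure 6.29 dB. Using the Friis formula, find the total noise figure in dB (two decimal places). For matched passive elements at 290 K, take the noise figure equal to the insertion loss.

Convert to linear (a loss of L dB is a gain of −L dB): F_i = 10^(NF_i/10), G_i = 10^(G_i,dB/10)
  Stage 1: F_1 = 10^(1.78/10) = 1.507, G_1 = 10^(−1.78/10) = 0.6637
  Stage 2: F_2 = 10^(5.40/10) = 3.467, G_2 = 10^(−3.86/10) = 0.4111
  Stage 3: F_3 = 10^(7.40/10) = 5.495, G_3 = 10^(34.2/10) = 2630
  Stage 4: F_4 = 10^(6.29/10) = 4.256, G_4 = 10^(18.7/10) = 74.13
Friis cascade:
  F = 1.507 + (3.467 − 1)/0.6637 + (5.495 − 1)/0.2729 + (4.256 − 1)/717.8 = 21.70
NF = 10 log₁₀(21.70) = 13.36 dB

13.36 dB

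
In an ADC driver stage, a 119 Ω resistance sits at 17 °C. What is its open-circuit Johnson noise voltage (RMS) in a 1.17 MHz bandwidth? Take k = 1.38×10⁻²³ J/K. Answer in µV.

1.49 µV

T = 17 °C + 273.15 = 290.15 K
V_n = √(4kTRB)
4kTRB = 4 × 1.38×10⁻²³ × 290.15 × 1.19×10² × 1.17×10⁶ = 2.23×10⁻¹² V²
V_n = √(2.23×10⁻¹²) = 1.49×10⁻⁶ V = 1.49 µV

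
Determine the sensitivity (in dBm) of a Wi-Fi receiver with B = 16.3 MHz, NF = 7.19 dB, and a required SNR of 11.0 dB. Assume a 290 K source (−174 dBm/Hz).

Sensitivity = −174 + 10 log₁₀(B) + NF + SNR_min
= −174 + 72.12 + 7.19 + 11.0
= −83.69 dBm → −83.7 dBm

−83.7 dBm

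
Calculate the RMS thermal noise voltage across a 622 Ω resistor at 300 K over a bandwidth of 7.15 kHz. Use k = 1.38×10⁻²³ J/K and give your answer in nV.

271 nV

V_n = √(4kTRB)
4kTRB = 4 × 1.38×10⁻²³ × 300 × 6.22×10² × 7.15×10³ = 7.36×10⁻¹⁴ V²
V_n = √(7.36×10⁻¹⁴) = 2.71×10⁻⁷ V = 271 nV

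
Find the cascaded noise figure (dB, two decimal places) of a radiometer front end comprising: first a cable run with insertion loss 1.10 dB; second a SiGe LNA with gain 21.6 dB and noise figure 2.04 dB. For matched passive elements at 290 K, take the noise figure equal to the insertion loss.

Convert to linear (a loss of L dB is a gain of −L dB): F_i = 10^(NF_i/10), G_i = 10^(G_i,dB/10)
  Stage 1: F_1 = 10^(1.10/10) = 1.288, G_1 = 10^(−1.10/10) = 0.7762
  Stage 2: F_2 = 10^(2.04/10) = 1.600, G_2 = 10^(21.6/10) = 144.5
Friis cascade:
  F = 1.288 + (1.600 − 1)/0.7762 = 2.061
NF = 10 log₁₀(2.061) = 3.14 dB

3.14 dB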